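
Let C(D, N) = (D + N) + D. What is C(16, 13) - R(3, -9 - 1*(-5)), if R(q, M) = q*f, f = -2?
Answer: 51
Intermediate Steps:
C(D, N) = N + 2*D
R(q, M) = -2*q (R(q, M) = q*(-2) = -2*q)
C(16, 13) - R(3, -9 - 1*(-5)) = (13 + 2*16) - (-2)*3 = (13 + 32) - 1*(-6) = 45 + 6 = 51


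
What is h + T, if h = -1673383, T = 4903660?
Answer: 3230277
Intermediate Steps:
h + T = -1673383 + 4903660 = 3230277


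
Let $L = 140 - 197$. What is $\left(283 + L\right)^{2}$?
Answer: $51076$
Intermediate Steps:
$L = -57$
$\left(283 + L\right)^{2} = \left(283 - 57\right)^{2} = 226^{2} = 51076$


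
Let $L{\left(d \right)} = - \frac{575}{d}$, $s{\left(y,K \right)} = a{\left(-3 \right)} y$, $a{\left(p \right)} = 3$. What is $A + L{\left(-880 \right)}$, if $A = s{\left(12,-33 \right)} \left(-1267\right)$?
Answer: $- \frac{8027597}{176} \approx -45611.0$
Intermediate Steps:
$s{\left(y,K \right)} = 3 y$
$A = -45612$ ($A = 3 \cdot 12 \left(-1267\right) = 36 \left(-1267\right) = -45612$)
$A + L{\left(-880 \right)} = -45612 - \frac{575}{-880} = -45612 - - \frac{115}{176} = -45612 + \frac{115}{176} = - \frac{8027597}{176}$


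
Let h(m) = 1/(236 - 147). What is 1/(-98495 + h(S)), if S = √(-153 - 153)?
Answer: -89/8766054 ≈ -1.0153e-5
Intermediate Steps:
S = 3*I*√34 (S = √(-306) = 3*I*√34 ≈ 17.493*I)
h(m) = 1/89
1/(-98495 + h(S)) = 1/(-98495 + 1/89) = 1/(-8766054/89) = -89/8766054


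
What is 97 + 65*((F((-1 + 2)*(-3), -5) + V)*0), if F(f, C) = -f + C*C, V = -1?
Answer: 97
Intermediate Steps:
F(f, C) = C² - f (F(f, C) = -f + C² = C² - f)
97 + 65*((F((-1 + 2)*(-3), -5) + V)*0) = 97 + 65*((((-5)² - (-1 + 2)*(-3)) - 1)*0) = 97 + 65*(((25 - (-3)) - 1)*0) = 97 + 65*(((25 - 1*(-3)) - 1)*0) = 97 + 65*(((25 + 3) - 1)*0) = 97 + 65*((28 - 1)*0) = 97 + 65*(27*0) = 97 + 65*0 = 97 + 0 = 97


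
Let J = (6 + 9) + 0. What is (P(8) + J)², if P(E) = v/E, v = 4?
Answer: 961/4 ≈ 240.25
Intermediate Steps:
P(E) = 4/E
J = 15 (J = 15 + 0 = 15)
(P(8) + J)² = (4/8 + 15)² = (4*(⅛) + 15)² = (½ + 15)² = (31/2)² = 961/4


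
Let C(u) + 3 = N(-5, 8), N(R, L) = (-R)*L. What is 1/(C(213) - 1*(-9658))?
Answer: 1/9695 ≈ 0.00010315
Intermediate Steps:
N(R, L) = -L*R
C(u) = 37 (C(u) = -3 - 1*8*(-5) = -3 + 40 = 37)
1/(C(213) - 1*(-9658)) = 1/(37 - 1*(-9658)) = 1/(37 + 9658) = 1/9695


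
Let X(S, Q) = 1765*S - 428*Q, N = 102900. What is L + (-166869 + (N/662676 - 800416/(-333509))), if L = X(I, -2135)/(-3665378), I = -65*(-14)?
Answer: -16420750774330123005/98406142387861 ≈ -1.6687e+5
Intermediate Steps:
I = 910
X(S, Q) = -428*Q + 1765*S
L = -1259965/1832689 (L = (-428*(-2135) + 1765*910)/(-3665378) = (913780 + 1606150)*(-1/3665378) = 2519930*(-1/3665378) = -1259965/1832689 ≈ -0.68750)
L + (-166869 + (N/662676 - 800416/(-333509))) = -1259965/1832689 + (-166869 + (102900/662676 - 800416/(-333509))) = -1259965/1832689 + (-166869 + (102900*(1/662676) - 800416*(-1/333509))) = -1259965/1832689 + (-166869 + (25/161 + 800416/333509)) = -1259965/1832689 + (-166869 + 137204701/53694949) = -1259965/1832689 - 8959885239980/53694949 = -16420750774330123005/98406142387861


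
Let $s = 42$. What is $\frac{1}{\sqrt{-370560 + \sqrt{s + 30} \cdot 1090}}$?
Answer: $- \frac{i \sqrt{15}}{30 \sqrt{6176 - 109 \sqrt{2}}} \approx - 0.0016636 i$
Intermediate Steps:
$\frac{1}{\sqrt{-370560 + \sqrt{s + 30} \cdot 1090}} = \frac{1}{\sqrt{-370560 + \sqrt{42 + 30} \cdot 1090}} = \frac{1}{\sqrt{-370560 + \sqrt{72} \cdot 1090}} = \frac{1}{\sqrt{-370560 + 6 \sqrt{2} \cdot 1090}} = \frac{1}{\sqrt{-370560 + 6540 \sqrt{2}}}$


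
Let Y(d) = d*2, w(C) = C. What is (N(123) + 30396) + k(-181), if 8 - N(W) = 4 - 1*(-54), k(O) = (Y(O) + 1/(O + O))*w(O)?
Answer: 191737/2 ≈ 95869.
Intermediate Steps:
Y(d) = 2*d
k(O) = O*(1/(2*O) + 2*O) (k(O) = (2*O + 1/(O + O))*O = (2*O + 1/(2*O))*O = (1/(2*O) + 2*O)*O = O*(1/(2*O) + 2*O))
N(W) = -50 (N(W) = 8 - (4 - 1*(-54)) = 8 - (4 + 54) = 8 - 1*58 = 8 - 58 = -50)
(N(123) + 30396) + k(-181) = (-50 + 30396) + (½ + 2*(-181)²) = 30346 + (½ + 2*32761) = 30346 + (½ + 65522) = 30346 + 131045/2 = 191737/2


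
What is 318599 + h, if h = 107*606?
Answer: 383441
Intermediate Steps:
h = 64842
318599 + h = 318599 + 64842 = 383441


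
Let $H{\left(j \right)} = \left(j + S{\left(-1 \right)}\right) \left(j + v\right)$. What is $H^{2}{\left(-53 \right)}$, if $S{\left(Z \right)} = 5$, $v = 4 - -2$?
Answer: $5089536$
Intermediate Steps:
$v = 6$ ($v = 4 + 2 = 6$)
$H{\left(j \right)} = \left(5 + j\right) \left(6 + j\right)$ ($H{\left(j \right)} = \left(j + 5\right) \left(j + 6\right) = \left(5 + j\right) \left(6 + j\right)$)
$H^{2}{\left(-53 \right)} = \left(30 + \left(-53\right)^{2} + 11 \left(-53\right)\right)^{2} = \left(30 + 2809 - 583\right)^{2} = 2256^{2} = 5089536$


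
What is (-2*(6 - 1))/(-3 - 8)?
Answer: 10/11 ≈ 0.90909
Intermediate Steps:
(-2*(6 - 1))/(-3 - 8) = -2*5/(-11) = -10*(-1/11) = 10/11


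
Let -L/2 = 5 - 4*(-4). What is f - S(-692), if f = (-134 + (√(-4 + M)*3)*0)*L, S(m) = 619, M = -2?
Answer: 5009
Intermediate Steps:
L = -42 (L = -2*(5 - 4*(-4)) = -2*(5 + 16) = -2*21 = -42)
f = 5628 (f = (-134 + (√(-4 - 2)*3)*0)*(-42) = (-134 + (√(-6)*3)*0)*(-42) = (-134 + ((I*√6)*3)*0)*(-42) = (-134 + (3*I*√6)*0)*(-42) = (-134 + 0)*(-42) = -134*(-42) = 5628)
f - S(-692) = 5628 - 1*619 = 5628 - 619 = 5009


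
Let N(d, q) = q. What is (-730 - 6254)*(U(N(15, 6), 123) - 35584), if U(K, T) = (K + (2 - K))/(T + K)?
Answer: 10686297552/43 ≈ 2.4852e+8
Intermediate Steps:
U(K, T) = 2/(K + T)
(-730 - 6254)*(U(N(15, 6), 123) - 35584) = (-730 - 6254)*(2/(6 + 123) - 35584) = -6984*(2/129 - 35584) = -6984*(-4590334/129) = 10686297552/43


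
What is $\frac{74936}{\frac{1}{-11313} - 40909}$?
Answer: $- \frac{14616396}{7979371} \approx -1.8318$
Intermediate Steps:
$\frac{74936}{\frac{1}{-11313} - 40909} = \frac{74936}{- \frac{1}{11313} - 40909} = \frac{74936}{- \frac{462803518}{11313}} = 74936 \left(- \frac{11313}{462803518}\right) = - \frac{14616396}{7979371}$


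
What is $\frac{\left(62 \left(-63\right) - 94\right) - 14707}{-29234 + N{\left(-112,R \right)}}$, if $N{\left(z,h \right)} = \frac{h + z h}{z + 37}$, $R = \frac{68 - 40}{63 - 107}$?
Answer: $\frac{5144425}{8039609} \approx 0.63988$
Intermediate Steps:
$R = - \frac{7}{11}$ ($R = \frac{28}{-44} = 28 \left(- \frac{1}{44}\right) = - \frac{7}{11} \approx -0.63636$)
$N{\left(z,h \right)} = \frac{h + h z}{37 + z}$
$\frac{\left(62 \left(-63\right) - 94\right) - 14707}{-29234 + N{\left(-112,R \right)}} = \frac{\left(62 \left(-63\right) - 94\right) - 14707}{-29234 - \frac{7 \left(1 - 112\right)}{11 \left(37 - 112\right)}} = \frac{\left(-3906 - 94\right) - 14707}{-29234 - \frac{7}{11} \frac{1}{-75} \left(-111\right)} = \frac{-4000 - 14707}{-29234 - \left(- \frac{7}{825}\right) \left(-111\right)} = - \frac{18707}{-29234 - \frac{259}{275}} = - \frac{18707}{- \frac{8039609}{275}} = \left(-18707\right) \left(- \frac{275}{8039609}\right) = \frac{5144425}{8039609}$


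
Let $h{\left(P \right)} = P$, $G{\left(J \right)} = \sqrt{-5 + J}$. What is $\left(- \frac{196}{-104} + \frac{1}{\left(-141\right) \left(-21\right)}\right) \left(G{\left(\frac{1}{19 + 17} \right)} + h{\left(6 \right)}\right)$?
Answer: $\frac{145115}{12831} + \frac{145115 i \sqrt{179}}{461916} \approx 11.31 + 4.2032 i$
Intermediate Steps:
$\left(- \frac{196}{-104} + \frac{1}{\left(-141\right) \left(-21\right)}\right) \left(G{\left(\frac{1}{19 + 17} \right)} + h{\left(6 \right)}\right) = \left(- \frac{196}{-104} + \frac{1}{\left(-141\right) \left(-21\right)}\right) \left(\sqrt{-5 + \frac{1}{19 + 17}} + 6\right) = \left(\left(-196\right) \left(- \frac{1}{104}\right) - - \frac{1}{2961}\right) \left(\sqrt{-5 + \frac{1}{36}} + 6\right) = \left(\frac{49}{26} + \frac{1}{2961}\right) \left(\sqrt{-5 + \frac{1}{36}} + 6\right) = \frac{145115 \left(\sqrt{- \frac{179}{36}} + 6\right)}{76986} = \frac{145115 \left(\frac{i \sqrt{179}}{6} + 6\right)}{76986} = \frac{145115 \left(6 + \frac{i \sqrt{179}}{6}\right)}{76986} = \frac{145115}{12831} + \frac{145115 i \sqrt{179}}{461916}$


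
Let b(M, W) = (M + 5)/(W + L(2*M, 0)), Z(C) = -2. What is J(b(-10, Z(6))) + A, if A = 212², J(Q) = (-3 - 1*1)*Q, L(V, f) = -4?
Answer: 134822/3 ≈ 44941.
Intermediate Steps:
b(M, W) = (5 + M)/(-4 + W) (b(M, W) = (M + 5)/(W - 4) = (5 + M)/(-4 + W))
J(Q) = -4*Q (J(Q) = (-3 - 1)*Q = -4*Q)
A = 44944
J(b(-10, Z(6))) + A = -4*(5 - 10)/(-4 - 2) + 44944 = -4*(-5)/(-6) + 44944 = -(-2)*(-5)/3 + 44944 = -4*⅚ + 44944 = -10/3 + 44944 = 134822/3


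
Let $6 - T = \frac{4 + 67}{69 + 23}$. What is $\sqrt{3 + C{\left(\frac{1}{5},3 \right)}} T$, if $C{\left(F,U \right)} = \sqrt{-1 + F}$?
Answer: $\frac{481 \sqrt{75 + 10 i \sqrt{5}}}{460} \approx 9.1536 + 1.3355 i$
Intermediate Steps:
$T = \frac{481}{92}$ ($T = 6 - \frac{4 + 67}{69 + 23} = 6 - \frac{71}{92} = \frac{481}{92} \approx 5.2283$)
$\sqrt{3 + C{\left(\frac{1}{5},3 \right)}} T = \sqrt{3 + \sqrt{-1 + \frac{1}{5}}} \cdot \frac{481}{92} = \sqrt{3 + \sqrt{- \frac{4}{5}}} \cdot \frac{481}{92} = \sqrt{3 + \frac{2 i \sqrt{5}}{5}} \cdot \frac{481}{92} = \frac{481 \sqrt{3 + \frac{2 i \sqrt{5}}{5}}}{92}$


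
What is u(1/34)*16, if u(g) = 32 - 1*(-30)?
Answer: 992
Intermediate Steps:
u(g) = 62 (u(g) = 32 + 30 = 62)
u(1/34)*16 = 62*16 = 992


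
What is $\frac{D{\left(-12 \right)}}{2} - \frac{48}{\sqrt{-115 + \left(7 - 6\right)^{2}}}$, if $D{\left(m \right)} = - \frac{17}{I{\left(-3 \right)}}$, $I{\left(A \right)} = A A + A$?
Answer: $- \frac{17}{12} + \frac{8 i \sqrt{114}}{19} \approx -1.4167 + 4.4956 i$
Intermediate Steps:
$I{\left(A \right)} = A + A^{2}$ ($I{\left(A \right)} = A^{2} + A = A + A^{2}$)
$D{\left(m \right)} = - \frac{17}{6}$ ($D{\left(m \right)} = - \frac{17}{\left(-3\right) \left(1 - 3\right)} = - \frac{17}{\left(-3\right) \left(-2\right)} = - \frac{17}{6}$)
$\frac{D{\left(-12 \right)}}{2} - \frac{48}{\sqrt{-115 + \left(7 - 6\right)^{2}}} = - \frac{17}{6 \cdot 2} - \frac{48}{\sqrt{-115 + \left(7 - 6\right)^{2}}} = \left(- \frac{17}{6}\right) \frac{1}{2} - \frac{48}{\sqrt{-115 + 1^{2}}} = - \frac{17}{12} - \frac{48}{\sqrt{-115 + 1}} = - \frac{17}{12} - \frac{48}{\sqrt{-114}} = - \frac{17}{12} - \frac{48}{i \sqrt{114}} = - \frac{17}{12} - 48 \left(- \frac{i \sqrt{114}}{114}\right) = - \frac{17}{12} + \frac{8 i \sqrt{114}}{19}$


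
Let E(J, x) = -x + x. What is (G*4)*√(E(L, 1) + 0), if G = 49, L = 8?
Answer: 0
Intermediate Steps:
E(J, x) = 0
(G*4)*√(E(L, 1) + 0) = (49*4)*√(0 + 0) = 196*√0 = 196*0 = 0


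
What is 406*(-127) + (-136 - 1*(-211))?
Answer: -51487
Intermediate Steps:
406*(-127) + (-136 - 1*(-211)) = -51562 + (-136 + 211) = -51562 + 75 = -51487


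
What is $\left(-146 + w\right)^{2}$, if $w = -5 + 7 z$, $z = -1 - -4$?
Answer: $16900$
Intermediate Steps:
$z = 3$ ($z = -1 + 4 = 3$)
$w = 16$ ($w = -5 + 7 \cdot 3 = -5 + 21 = 16$)
$\left(-146 + w\right)^{2} = \left(-146 + 16\right)^{2} = \left(-130\right)^{2} = 16900$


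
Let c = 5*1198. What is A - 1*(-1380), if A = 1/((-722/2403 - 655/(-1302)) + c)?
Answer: 8621129158962/6247194287 ≈ 1380.0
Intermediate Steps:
c = 5990
A = 1042902/6247194287 (A = 1/((-722/2403 - 655/(-1302)) + 5990) = 1/((-722*1/2403 - 655*(-1/1302)) + 5990) = 1/((-722/2403 + 655/1302) + 5990) = 1/(211307/1042902 + 5990) = 1/(6247194287/1042902) = 1042902/6247194287 ≈ 0.00016694)
A - 1*(-1380) = 1042902/6247194287 - 1*(-1380) = 1042902/6247194287 + 1380 = 8621129158962/6247194287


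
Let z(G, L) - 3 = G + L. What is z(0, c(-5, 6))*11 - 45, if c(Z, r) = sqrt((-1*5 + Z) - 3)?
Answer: -12 + 11*I*sqrt(13) ≈ -12.0 + 39.661*I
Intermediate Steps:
c(Z, r) = sqrt(-8 + Z) (c(Z, r) = sqrt((-5 + Z) - 3) = sqrt(-8 + Z))
z(G, L) = 3 + G + L (z(G, L) = 3 + (G + L) = 3 + G + L)
z(0, c(-5, 6))*11 - 45 = (3 + 0 + sqrt(-8 - 5))*11 - 45 = (3 + 0 + sqrt(-13))*11 - 45 = (3 + 0 + I*sqrt(13))*11 - 45 = (3 + I*sqrt(13))*11 - 45 = (33 + 11*I*sqrt(13)) - 45 = -12 + 11*I*sqrt(13)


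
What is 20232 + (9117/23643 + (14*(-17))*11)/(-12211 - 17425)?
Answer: 1575144391577/77853772 ≈ 20232.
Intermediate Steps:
20232 + (9117/23643 + (14*(-17))*11)/(-12211 - 17425) = 20232 + (9117*(1/23643) - 238*11)/(-29636) = 20232 + (1013/2627 - 2618)*(-1/29636) = 20232 - 6876473/2627*(-1/29636) = 20232 + 6876473/77853772 = 1575144391577/77853772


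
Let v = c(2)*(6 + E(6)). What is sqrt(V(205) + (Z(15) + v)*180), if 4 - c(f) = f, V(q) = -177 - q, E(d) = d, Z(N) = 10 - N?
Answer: 7*sqrt(62) ≈ 55.118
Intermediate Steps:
c(f) = 4 - f
v = 24 (v = (4 - 1*2)*(6 + 6) = (4 - 2)*12 = 2*12 = 24)
sqrt(V(205) + (Z(15) + v)*180) = sqrt((-177 - 1*205) + ((10 - 1*15) + 24)*180) = sqrt((-177 - 205) + ((10 - 15) + 24)*180) = sqrt(-382 + (-5 + 24)*180) = sqrt(-382 + 19*180) = sqrt(-382 + 3420) = sqrt(3038) = 7*sqrt(62)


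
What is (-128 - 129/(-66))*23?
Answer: -63779/22 ≈ -2899.0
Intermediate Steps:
(-128 - 129/(-66))*23 = (-128 - 129*(-1/66))*23 = (-128 + 43/22)*23 = -2773/22*23 = -63779/22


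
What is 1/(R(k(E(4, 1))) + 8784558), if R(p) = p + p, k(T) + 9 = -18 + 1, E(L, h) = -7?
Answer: 1/8784506 ≈ 1.1384e-7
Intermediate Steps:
k(T) = -26 (k(T) = -9 + (-18 + 1) = -9 - 17 = -26)
R(p) = 2*p
1/(R(k(E(4, 1))) + 8784558) = 1/(2*(-26) + 8784558) = 1/(-52 + 8784558) = 1/8784506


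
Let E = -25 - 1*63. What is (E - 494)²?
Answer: 338724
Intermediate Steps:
E = -88 (E = -25 - 63 = -88)
(E - 494)² = (-88 - 494)² = (-582)² = 338724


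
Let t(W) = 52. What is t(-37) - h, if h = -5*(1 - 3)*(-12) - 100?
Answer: 272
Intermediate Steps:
h = -220 (h = -5*(-2)*(-12) - 100 = 10*(-12) - 100 = -120 - 100 = -220)
t(-37) - h = 52 - 1*(-220) = 52 + 220 = 272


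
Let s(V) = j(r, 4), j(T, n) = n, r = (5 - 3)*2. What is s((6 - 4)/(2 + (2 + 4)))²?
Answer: 16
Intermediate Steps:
r = 4 (r = 2*2 = 4)
s(V) = 4
s((6 - 4)/(2 + (2 + 4)))² = 4² = 16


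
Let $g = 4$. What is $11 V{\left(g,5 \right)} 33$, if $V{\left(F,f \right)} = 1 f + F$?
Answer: $3267$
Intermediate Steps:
$V{\left(F,f \right)} = F + f$ ($V{\left(F,f \right)} = f + F = F + f$)
$11 V{\left(g,5 \right)} 33 = 11 \left(4 + 5\right) 33 = 11 \cdot 9 \cdot 33 = 99 \cdot 33 = 3267$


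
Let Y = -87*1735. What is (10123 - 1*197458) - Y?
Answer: -36390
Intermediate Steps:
Y = -150945
(10123 - 1*197458) - Y = (10123 - 1*197458) - 1*(-150945) = (10123 - 197458) + 150945 = -187335 + 150945 = -36390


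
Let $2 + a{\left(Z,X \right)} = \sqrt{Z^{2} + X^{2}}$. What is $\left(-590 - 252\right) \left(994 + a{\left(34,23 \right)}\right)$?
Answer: $-835264 - 842 \sqrt{1685} \approx -8.6983 \cdot 10^{5}$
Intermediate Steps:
$a{\left(Z,X \right)} = -2 + \sqrt{X^{2} + Z^{2}}$ ($a{\left(Z,X \right)} = -2 + \sqrt{Z^{2} + X^{2}} = -2 + \sqrt{X^{2} + Z^{2}}$)
$\left(-590 - 252\right) \left(994 + a{\left(34,23 \right)}\right) = \left(-590 - 252\right) \left(994 - \left(2 - \sqrt{23^{2} + 34^{2}}\right)\right) = - 842 \left(994 - \left(2 - \sqrt{529 + 1156}\right)\right) = - 842 \left(994 - \left(2 - \sqrt{1685}\right)\right) = - 842 \left(992 + \sqrt{1685}\right) = -835264 - 842 \sqrt{1685}$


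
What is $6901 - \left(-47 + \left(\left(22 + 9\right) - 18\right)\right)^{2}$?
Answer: $5745$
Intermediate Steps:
$6901 - \left(-47 + \left(\left(22 + 9\right) - 18\right)\right)^{2} = 6901 - \left(-47 + \left(31 - 18\right)\right)^{2} = 6901 - \left(-47 + 13\right)^{2} = 6901 - \left(-34\right)^{2} = 6901 - 1156 = 5745$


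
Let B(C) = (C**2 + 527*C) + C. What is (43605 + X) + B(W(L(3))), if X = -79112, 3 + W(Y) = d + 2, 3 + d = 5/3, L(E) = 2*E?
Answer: -330602/9 ≈ -36734.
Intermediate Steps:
d = -4/3 (d = -3 + 5/3 = -4/3 ≈ -1.3333)
W(Y) = -7/3 (W(Y) = -3 + (-4/3 + 2) = -3 + 2/3 = -7/3)
B(C) = C**2 + 528*C
(43605 + X) + B(W(L(3))) = (43605 - 79112) - 7*(528 - 7/3)/3 = -35507 - 7/3*1577/3 = -35507 - 11039/9 = -330602/9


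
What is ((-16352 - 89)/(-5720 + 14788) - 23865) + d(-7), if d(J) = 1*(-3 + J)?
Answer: -216514941/9068 ≈ -23877.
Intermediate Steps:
d(J) = -3 + J
((-16352 - 89)/(-5720 + 14788) - 23865) + d(-7) = ((-16352 - 89)/(-5720 + 14788) - 23865) + (-3 - 7) = (-16441/9068 - 23865) - 10 = -216424261/9068 - 10 = -216514941/9068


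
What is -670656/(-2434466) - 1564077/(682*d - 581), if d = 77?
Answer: -628810516639/21071520463 ≈ -29.842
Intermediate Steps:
-670656/(-2434466) - 1564077/(682*d - 581) = -670656/(-2434466) - 1564077/(682*77 - 581) = -670656*(-1/2434466) - 1564077/(52514 - 581) = 335328/1217233 - 1564077/51933 = 335328/1217233 - 1564077*1/51933 = 335328/1217233 - 521359/17311 = -628810516639/21071520463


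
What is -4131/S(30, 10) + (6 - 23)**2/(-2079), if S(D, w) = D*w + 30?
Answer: -263143/20790 ≈ -12.657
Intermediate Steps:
S(D, w) = 30 + D*w
-4131/S(30, 10) + (6 - 23)**2/(-2079) = -4131/(30 + 30*10) + (6 - 23)**2/(-2079) = -4131/(30 + 300) + (-17)**2*(-1/2079) = -4131/330 + 289*(-1/2079) = -4131*1/330 - 289/2079 = -1377/110 - 289/2079 = -263143/20790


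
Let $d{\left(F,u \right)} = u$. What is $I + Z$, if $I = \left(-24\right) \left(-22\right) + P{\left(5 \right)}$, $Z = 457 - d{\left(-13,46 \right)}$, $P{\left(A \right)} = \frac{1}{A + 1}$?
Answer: $\frac{5635}{6} \approx 939.17$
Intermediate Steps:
$P{\left(A \right)} = \frac{1}{1 + A}$
$Z = 411$ ($Z = 457 - 46 = 411$)
$I = \frac{3169}{6}$ ($I = \left(-24\right) \left(-22\right) + \frac{1}{1 + 5} = 528 + \frac{1}{6} = \frac{3169}{6} \approx 528.17$)
$I + Z = \frac{3169}{6} + 411 = \frac{5635}{6}$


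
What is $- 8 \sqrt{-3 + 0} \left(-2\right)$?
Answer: $16 i \sqrt{3} \approx 27.713 i$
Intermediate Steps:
$- 8 \sqrt{-3 + 0} \left(-2\right) = - 8 \sqrt{-3} \left(-2\right) = - 8 i \sqrt{3} \left(-2\right) = 16 i \sqrt{3}$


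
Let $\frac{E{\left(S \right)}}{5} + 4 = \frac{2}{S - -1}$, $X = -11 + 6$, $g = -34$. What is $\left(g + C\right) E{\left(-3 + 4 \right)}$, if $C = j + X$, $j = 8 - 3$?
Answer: $510$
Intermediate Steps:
$X = -5$
$j = 5$ ($j = 8 - 3 = 5$)
$E{\left(S \right)} = -20 + \frac{10}{1 + S}$ ($E{\left(S \right)} = -20 + 5 \frac{2}{S - -1} = -20 + 5 \frac{2}{S + 1} = -20 + 5 \frac{2}{1 + S} = -20 + \frac{10}{1 + S}$)
$C = 0$ ($C = 5 - 5 = 0$)
$\left(g + C\right) E{\left(-3 + 4 \right)} = \left(-34 + 0\right) \frac{10 \left(-1 - 2 \left(-3 + 4\right)\right)}{1 + \left(-3 + 4\right)} = - 34 \frac{10 \left(-1 - 2\right)}{1 + 1} = - 34 \frac{10 \left(-1 - 2\right)}{2} = - 34 \cdot 10 \cdot \frac{1}{2} \left(-3\right) = \left(-34\right) \left(-15\right) = 510$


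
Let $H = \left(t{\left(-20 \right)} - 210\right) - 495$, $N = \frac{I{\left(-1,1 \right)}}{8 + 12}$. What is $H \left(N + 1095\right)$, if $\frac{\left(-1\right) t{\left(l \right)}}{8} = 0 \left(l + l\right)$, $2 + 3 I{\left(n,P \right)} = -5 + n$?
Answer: $-771881$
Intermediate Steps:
$I{\left(n,P \right)} = - \frac{7}{3} + \frac{n}{3}$ ($I{\left(n,P \right)} = - \frac{2}{3} + \frac{-5 + n}{3} = - \frac{2}{3} + \left(- \frac{5}{3} + \frac{n}{3}\right) = - \frac{7}{3} + \frac{n}{3}$)
$t{\left(l \right)} = 0$ ($t{\left(l \right)} = - 8 \cdot 0 \left(l + l\right) = - 8 \cdot 0 \cdot 2 l = \left(-8\right) 0 = 0$)
$N = - \frac{2}{15}$ ($N = \frac{- \frac{7}{3} + \frac{1}{3} \left(-1\right)}{8 + 12} = \frac{- \frac{7}{3} - \frac{1}{3}}{20} = \left(- \frac{8}{3}\right) \frac{1}{20} = - \frac{2}{15} \approx -0.13333$)
$H = -705$ ($H = \left(0 - 210\right) - 495 = -210 - 495 = -705$)
$H \left(N + 1095\right) = - 705 \left(- \frac{2}{15} + 1095\right) = \left(-705\right) \frac{16423}{15} = -771881$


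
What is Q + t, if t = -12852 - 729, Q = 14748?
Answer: 1167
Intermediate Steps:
t = -13581
Q + t = 14748 - 13581 = 1167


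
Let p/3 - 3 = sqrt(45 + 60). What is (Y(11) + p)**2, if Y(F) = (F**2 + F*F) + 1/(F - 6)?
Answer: 1601161/25 + 7536*sqrt(105)/5 ≈ 79491.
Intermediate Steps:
p = 9 + 3*sqrt(105) (p = 9 + 3*sqrt(45 + 60) = 9 + 3*sqrt(105) ≈ 39.741)
Y(F) = 1/(-6 + F) + 2*F**2 (Y(F) = (F**2 + F**2) + 1/(-6 + F) = 2*F**2 + 1/(-6 + F) = 1/(-6 + F) + 2*F**2)
(Y(11) + p)**2 = ((1 - 12*11**2 + 2*11**3)/(-6 + 11) + (9 + 3*sqrt(105)))**2 = ((1 - 12*121 + 2*1331)/5 + (9 + 3*sqrt(105)))**2 = ((1 - 1452 + 2662)/5 + (9 + 3*sqrt(105)))**2 = ((1/5)*1211 + (9 + 3*sqrt(105)))**2 = (1211/5 + (9 + 3*sqrt(105)))**2 = (1256/5 + 3*sqrt(105))**2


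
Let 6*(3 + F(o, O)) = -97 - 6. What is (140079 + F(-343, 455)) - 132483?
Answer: 45455/6 ≈ 7575.8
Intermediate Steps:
F(o, O) = -121/6 (F(o, O) = -3 + (-97 - 6)/6 = -3 + (⅙)*(-103) = -3 - 103/6 = -121/6)
(140079 + F(-343, 455)) - 132483 = (140079 - 121/6) - 132483 = 840353/6 - 132483 = 45455/6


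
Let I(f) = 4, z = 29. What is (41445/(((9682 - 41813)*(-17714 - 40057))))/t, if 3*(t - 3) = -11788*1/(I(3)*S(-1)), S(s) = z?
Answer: -400635/553984515854 ≈ -7.2319e-7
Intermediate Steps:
S(s) = 29
t = -2686/87 (t = 3 + (-11788/(29*4))/3 = 3 + (-11788/116)/3 = 3 + (-11788*1/116)/3 = 3 + (⅓)*(-2947/29) = 3 - 2947/87 = -2686/87 ≈ -30.874)
(41445/(((9682 - 41813)*(-17714 - 40057))))/t = (41445/(((9682 - 41813)*(-17714 - 40057))))/(-2686/87) = (41445/((-32131*(-57771))))*(-87/2686) = (41445/1856240001)*(-87/2686) = (41445*(1/1856240001))*(-87/2686) = (4605/206248889)*(-87/2686) = -400635/553984515854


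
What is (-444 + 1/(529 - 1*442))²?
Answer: 1492045129/7569 ≈ 1.9713e+5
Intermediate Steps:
(-444 + 1/(529 - 1*442))² = (-444 + 1/(529 - 442))² = (-444 + 1/87)² = (-38627/87)² = 1492045129/7569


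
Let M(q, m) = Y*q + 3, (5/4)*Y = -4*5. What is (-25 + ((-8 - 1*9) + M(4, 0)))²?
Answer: 10609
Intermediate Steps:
Y = -16 (Y = 4*(-4*5)/5 = (⅘)*(-20) = -16)
M(q, m) = 3 - 16*q (M(q, m) = -16*q + 3 = 3 - 16*q)
(-25 + ((-8 - 1*9) + M(4, 0)))² = (-25 + ((-8 - 1*9) + (3 - 16*4)))² = (-25 + ((-8 - 9) + (3 - 64)))² = (-25 + (-17 - 61))² = (-25 - 78)² = (-103)² = 10609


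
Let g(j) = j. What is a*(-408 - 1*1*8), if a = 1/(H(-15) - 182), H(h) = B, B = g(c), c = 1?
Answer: 416/181 ≈ 2.2983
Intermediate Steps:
B = 1
H(h) = 1
a = -1/181 (a = 1/(1 - 182) = 1/(-181) = -1/181 ≈ -0.0055249)
a*(-408 - 1*1*8) = -(-408 - 1*1*8)/181 = -(-408 - 1*8)/181 = -(-408 - 8)/181 = -1/181*(-416) = 416/181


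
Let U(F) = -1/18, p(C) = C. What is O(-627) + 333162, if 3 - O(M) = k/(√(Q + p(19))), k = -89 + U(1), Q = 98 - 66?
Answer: 333165 + 1603*√51/918 ≈ 3.3318e+5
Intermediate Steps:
U(F) = -1/18 (U(F) = -1*1/18 = -1/18)
Q = 32
k = -1603/18 (k = -89 - 1/18 = -1603/18 ≈ -89.056)
O(M) = 3 + 1603*√51/918 (O(M) = 3 - (-1603)/(18*(√(32 + 19))) = 3 - (-1603)/(18*(√51)) = 3 - (-1603)*√51/51/18 = 3 - (-1603)*√51/918 = 3 + 1603*√51/918)
O(-627) + 333162 = (3 + 1603*√51/918) + 333162 = 333165 + 1603*√51/918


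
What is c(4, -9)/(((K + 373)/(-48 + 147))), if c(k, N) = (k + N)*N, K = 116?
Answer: 1485/163 ≈ 9.1104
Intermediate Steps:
c(k, N) = N*(N + k) (c(k, N) = (N + k)*N = N*(N + k))
c(4, -9)/(((K + 373)/(-48 + 147))) = (-9*(-9 + 4))/(((116 + 373)/(-48 + 147))) = (-9*(-5))/((489/99)) = 45/((489*(1/99))) = 45/(163/33) = 45*(33/163) = 1485/163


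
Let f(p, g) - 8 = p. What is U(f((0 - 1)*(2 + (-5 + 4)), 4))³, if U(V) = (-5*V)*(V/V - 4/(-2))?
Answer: -1157625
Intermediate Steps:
f(p, g) = 8 + p
U(V) = -15*V (U(V) = (-5*V)*(1 - 4*(-½)) = (-5*V)*(1 + 2) = -5*V*3 = -15*V)
U(f((0 - 1)*(2 + (-5 + 4)), 4))³ = (-15*(8 + (0 - 1)*(2 + (-5 + 4))))³ = (-15*(8 - (2 - 1)))³ = (-15*(8 - 1*1))³ = (-15*(8 - 1))³ = (-15*7)³ = (-105)³ = -1157625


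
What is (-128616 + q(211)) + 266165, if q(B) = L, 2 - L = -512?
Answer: 138063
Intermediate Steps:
L = 514 (L = 2 - 1*(-512) = 2 + 512 = 514)
q(B) = 514
(-128616 + q(211)) + 266165 = (-128616 + 514) + 266165 = -128102 + 266165 = 138063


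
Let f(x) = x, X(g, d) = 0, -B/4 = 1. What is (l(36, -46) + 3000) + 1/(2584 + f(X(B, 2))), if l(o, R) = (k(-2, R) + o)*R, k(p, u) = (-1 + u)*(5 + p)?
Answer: 20232721/2584 ≈ 7830.0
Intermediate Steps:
B = -4 (B = -4*1 = -4)
l(o, R) = R*(-3 + o + 3*R) (l(o, R) = ((-5 - 1*(-2) + 5*R - 2*R) + o)*R = ((-5 + 2 + 5*R - 2*R) + o)*R = ((-3 + 3*R) + o)*R = (-3 + o + 3*R)*R = R*(-3 + o + 3*R))
(l(36, -46) + 3000) + 1/(2584 + f(X(B, 2))) = (-46*(-3 + 36 + 3*(-46)) + 3000) + 1/(2584 + 0) = (-46*(-3 + 36 - 138) + 3000) + 1/2584 = (-46*(-105) + 3000) + 1/2584 = (4830 + 3000) + 1/2584 = 7830 + 1/2584 = 20232721/2584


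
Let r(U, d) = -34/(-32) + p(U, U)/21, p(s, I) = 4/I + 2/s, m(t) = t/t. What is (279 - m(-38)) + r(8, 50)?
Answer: 31259/112 ≈ 279.10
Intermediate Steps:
m(t) = 1
p(s, I) = 2/s + 4/I
r(U, d) = 17/16 + 2/(7*U) (r(U, d) = -34/(-32) + (2/U + 4/U)/21 = -34*(-1/32) + (6/U)*(1/21) = 17/16 + 2/(7*U))
(279 - m(-38)) + r(8, 50) = (279 - 1*1) + (1/112)*(32 + 119*8)/8 = (279 - 1) + (1/112)*(⅛)*(32 + 952) = 278 + (1/112)*(⅛)*984 = 278 + 123/112 = 31259/112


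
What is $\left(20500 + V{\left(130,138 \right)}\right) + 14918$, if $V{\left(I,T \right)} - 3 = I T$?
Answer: $53361$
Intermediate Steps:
$V{\left(I,T \right)} = 3 + I T$
$\left(20500 + V{\left(130,138 \right)}\right) + 14918 = \left(20500 + \left(3 + 130 \cdot 138\right)\right) + 14918 = \left(20500 + \left(3 + 17940\right)\right) + 14918 = \left(20500 + 17943\right) + 14918 = 38443 + 14918 = 53361$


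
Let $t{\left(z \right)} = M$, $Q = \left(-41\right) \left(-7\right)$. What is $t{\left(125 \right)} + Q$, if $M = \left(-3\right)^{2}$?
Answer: $296$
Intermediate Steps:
$M = 9$
$Q = 287$
$t{\left(z \right)} = 9$
$t{\left(125 \right)} + Q = 9 + 287 = 296$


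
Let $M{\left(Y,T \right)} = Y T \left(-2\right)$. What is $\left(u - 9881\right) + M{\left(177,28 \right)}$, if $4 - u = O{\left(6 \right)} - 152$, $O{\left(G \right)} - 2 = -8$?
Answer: $-19631$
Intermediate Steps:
$M{\left(Y,T \right)} = - 2 T Y$ ($M{\left(Y,T \right)} = T Y \left(-2\right) = - 2 T Y$)
$O{\left(G \right)} = -6$ ($O{\left(G \right)} = 2 - 8 = -6$)
$u = 162$ ($u = 4 - \left(-6 - 152\right) = 4 - -158 = 4 + 158 = 162$)
$\left(u - 9881\right) + M{\left(177,28 \right)} = \left(162 - 9881\right) - 56 \cdot 177 = -9719 - 9912 = -19631$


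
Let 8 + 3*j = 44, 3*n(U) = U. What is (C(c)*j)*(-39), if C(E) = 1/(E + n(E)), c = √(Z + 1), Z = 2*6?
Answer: -27*√13 ≈ -97.350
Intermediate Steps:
Z = 12
n(U) = U/3
j = 12 (j = -8/3 + (⅓)*44 = -8/3 + 44/3 = 12)
c = √13 (c = √(12 + 1) = √13 ≈ 3.6056)
C(E) = 3/(4*E) (C(E) = 1/(E + E/3) = 1/(4*E/3) = 3/(4*E))
(C(c)*j)*(-39) = ((3/(4*(√13)))*12)*(-39) = ((3*(√13/13)/4)*12)*(-39) = ((3*√13/52)*12)*(-39) = (9*√13/13)*(-39) = -27*√13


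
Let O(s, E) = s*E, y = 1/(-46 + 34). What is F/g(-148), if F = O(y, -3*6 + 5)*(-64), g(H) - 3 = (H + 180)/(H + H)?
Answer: -7696/321 ≈ -23.975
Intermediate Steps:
y = -1/12 (y = 1/(-12) = -1/12 ≈ -0.083333)
g(H) = 3 + (180 + H)/(2*H) (g(H) = 3 + (H + 180)/(H + H) = 3 + (180 + H)/((2*H)) = 3 + (180 + H)*(1/(2*H)) = 3 + (180 + H)/(2*H))
O(s, E) = E*s
F = -208/3 (F = ((-3*6 + 5)*(-1/12))*(-64) = ((-18 + 5)*(-1/12))*(-64) = -13*(-1/12)*(-64) = (13/12)*(-64) = -208/3 ≈ -69.333)
F/g(-148) = -208/(3*(7/2 + 90/(-148))) = -208/(3*(7/2 + 90*(-1/148))) = -208/(3*(7/2 - 45/74)) = -208/(3*107/37) = -208/3*37/107 = -7696/321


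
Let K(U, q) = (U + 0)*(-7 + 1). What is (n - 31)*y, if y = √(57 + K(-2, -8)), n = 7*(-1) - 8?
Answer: -46*√69 ≈ -382.10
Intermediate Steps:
n = -15 (n = -7 - 8 = -15)
K(U, q) = -6*U (K(U, q) = U*(-6) = -6*U)
y = √69 (y = √(57 - 6*(-2)) = √(57 + 12) = √69 ≈ 8.3066)
(n - 31)*y = (-15 - 31)*√69 = -46*√69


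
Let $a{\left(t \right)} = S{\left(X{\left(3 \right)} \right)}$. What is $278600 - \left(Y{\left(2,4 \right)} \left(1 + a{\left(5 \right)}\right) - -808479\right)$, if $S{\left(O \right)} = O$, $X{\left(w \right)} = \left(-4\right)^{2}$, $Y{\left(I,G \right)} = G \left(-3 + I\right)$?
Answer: $-529811$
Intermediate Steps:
$X{\left(w \right)} = 16$
$a{\left(t \right)} = 16$
$278600 - \left(Y{\left(2,4 \right)} \left(1 + a{\left(5 \right)}\right) - -808479\right) = 278600 - \left(4 \left(-3 + 2\right) \left(1 + 16\right) - -808479\right) = 278600 - \left(4 \left(-1\right) 17 + 808479\right) = 278600 - \left(\left(-4\right) 17 + 808479\right) = 278600 - \left(-68 + 808479\right) = 278600 - 808411 = -529811$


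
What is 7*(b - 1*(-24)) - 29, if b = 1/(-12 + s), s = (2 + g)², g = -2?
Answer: 1661/12 ≈ 138.42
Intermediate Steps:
s = 0 (s = (2 - 2)² = 0² = 0)
b = -1/12 (b = 1/(-12 + 0) = 1/(-12) = -1/12 ≈ -0.083333)
7*(b - 1*(-24)) - 29 = 7*(-1/12 - 1*(-24)) - 29 = 7*(-1/12 + 24) - 29 = 7*(287/12) - 29 = 2009/12 - 29 = 1661/12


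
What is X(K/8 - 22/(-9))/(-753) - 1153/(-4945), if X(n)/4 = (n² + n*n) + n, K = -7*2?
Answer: 135333983/603220770 ≈ 0.22435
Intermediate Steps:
K = -14
X(n) = 4*n + 8*n² (X(n) = 4*((n² + n*n) + n) = 4*((n² + n²) + n) = 4*(2*n² + n) = 4*(n + 2*n²) = 4*n + 8*n²)
X(K/8 - 22/(-9))/(-753) - 1153/(-4945) = (4*(-14/8 - 22/(-9))*(1 + 2*(-14/8 - 22/(-9))))/(-753) - 1153/(-4945) = (4*(-14*⅛ - 22*(-⅑))*(1 + 2*(-14*⅛ - 22*(-⅑))))*(-1/753) - 1153*(-1/4945) = (4*(-7/4 + 22/9)*(1 + 2*(-7/4 + 22/9)))*(-1/753) + 1153/4945 = (4*(25/36)*(1 + 2*(25/36)))*(-1/753) + 1153/4945 = (4*(25/36)*(1 + 25/18))*(-1/753) + 1153/4945 = (4*(25/36)*(43/18))*(-1/753) + 1153/4945 = (1075/162)*(-1/753) + 1153/4945 = -1075/121986 + 1153/4945 = 135333983/603220770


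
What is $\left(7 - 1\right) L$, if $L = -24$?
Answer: $-144$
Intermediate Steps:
$\left(7 - 1\right) L = \left(7 - 1\right) \left(-24\right) = 6 \left(-24\right) = -144$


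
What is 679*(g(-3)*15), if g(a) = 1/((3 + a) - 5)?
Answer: -2037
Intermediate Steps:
g(a) = 1/(-2 + a)
679*(g(-3)*15) = 679*(15/(-2 - 3)) = 679*(15/(-5)) = 679*(-⅕*15) = 679*(-3) = -2037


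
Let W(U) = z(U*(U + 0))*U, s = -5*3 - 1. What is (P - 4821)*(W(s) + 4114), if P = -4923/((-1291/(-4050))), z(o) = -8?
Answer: -110979462762/1291 ≈ -8.5964e+7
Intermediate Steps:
s = -16 (s = -15 - 1 = -16)
P = -19938150/1291 (P = -4923/((-1291*(-1/4050))) = -4923/1291/4050 = -4923*4050/1291 = -19938150/1291 ≈ -15444.)
W(U) = -8*U
(P - 4821)*(W(s) + 4114) = (-19938150/1291 - 4821)*(-8*(-16) + 4114) = -26162061*(128 + 4114)/1291 = -26162061/1291*4242 = -110979462762/1291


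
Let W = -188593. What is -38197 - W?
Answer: 150396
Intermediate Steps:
-38197 - W = -38197 - 1*(-188593) = -38197 + 188593 = 150396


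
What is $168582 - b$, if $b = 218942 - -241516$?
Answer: $-291876$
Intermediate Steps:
$b = 460458$ ($b = 218942 + 241516 = 460458$)
$168582 - b = 168582 - 460458 = -291876$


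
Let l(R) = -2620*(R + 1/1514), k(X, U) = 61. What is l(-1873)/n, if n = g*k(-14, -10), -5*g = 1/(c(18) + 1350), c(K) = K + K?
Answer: -25743525954300/46177 ≈ -5.5750e+8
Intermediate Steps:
c(K) = 2*K
g = -1/6930 (g = -1/(5*(2*18 + 1350)) = -1/(5*(36 + 1350)) = -⅕/1386 = -⅕*1/1386 = -1/6930 ≈ -0.00014430)
n = -61/6930 (n = -1/6930*61 = -61/6930 ≈ -0.0088023)
l(R) = -1310/757 - 2620*R (l(R) = -2620*(R + 1/1514) = -2620*(1/1514 + R) = -1310/757 - 2620*R)
l(-1873)/n = (-1310/757 - 2620*(-1873))/(-61/6930) = (-1310/757 + 4907260)*(-6930/61) = (3714794510/757)*(-6930/61) = -25743525954300/46177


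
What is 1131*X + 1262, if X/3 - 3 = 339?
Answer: 1161668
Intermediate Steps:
X = 1026 (X = 9 + 3*339 = 9 + 1017 = 1026)
1131*X + 1262 = 1131*1026 + 1262 = 1160406 + 1262 = 1161668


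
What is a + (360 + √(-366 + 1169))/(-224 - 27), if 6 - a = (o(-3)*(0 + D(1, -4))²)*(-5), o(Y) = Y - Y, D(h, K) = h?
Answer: 1146/251 - √803/251 ≈ 4.4528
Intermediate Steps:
o(Y) = 0
a = 6 (a = 6 - 0*(0 + 1)²*(-5) = 6 - 0*1²*(-5) = 6 - 0*1*(-5) = 6 - 0*(-5) = 6 - 1*0 = 6 + 0 = 6)
a + (360 + √(-366 + 1169))/(-224 - 27) = 6 + (360 + √(-366 + 1169))/(-224 - 27) = 6 + (360 + √803)/(-251) = 6 + (360 + √803)*(-1/251) = 6 + (-360/251 - √803/251) = 1146/251 - √803/251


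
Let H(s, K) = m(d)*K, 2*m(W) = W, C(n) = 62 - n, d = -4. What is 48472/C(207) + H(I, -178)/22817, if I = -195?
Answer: -1105934004/3308465 ≈ -334.27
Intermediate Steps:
m(W) = W/2
H(s, K) = -2*K (H(s, K) = ((½)*(-4))*K = -2*K)
48472/C(207) + H(I, -178)/22817 = 48472/(62 - 1*207) - 2*(-178)/22817 = 48472/(62 - 207) + 356*(1/22817) = 48472/(-145) + 356/22817 = 48472*(-1/145) + 356/22817 = -48472/145 + 356/22817 = -1105934004/3308465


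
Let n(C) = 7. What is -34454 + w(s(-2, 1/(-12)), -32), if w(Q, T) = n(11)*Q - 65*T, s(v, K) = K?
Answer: -388495/12 ≈ -32375.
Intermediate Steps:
w(Q, T) = -65*T + 7*Q (w(Q, T) = 7*Q - 65*T = -65*T + 7*Q)
-34454 + w(s(-2, 1/(-12)), -32) = -34454 + (-65*(-32) + 7/(-12)) = -34454 + (2080 + 7*(-1/12)) = -34454 + (2080 - 7/12) = -34454 + 24953/12 = -388495/12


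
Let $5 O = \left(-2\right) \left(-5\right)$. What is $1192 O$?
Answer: $2384$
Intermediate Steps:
$O = 2$ ($O = \frac{\left(-2\right) \left(-5\right)}{5} = \frac{1}{5} \cdot 10 = 2$)
$1192 O = 1192 \cdot 2 = 2384$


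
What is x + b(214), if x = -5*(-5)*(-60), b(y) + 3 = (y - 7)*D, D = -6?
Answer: -2745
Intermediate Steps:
b(y) = 39 - 6*y (b(y) = -3 + (y - 7)*(-6) = -3 + (-7 + y)*(-6) = -3 + (42 - 6*y) = 39 - 6*y)
x = -1500 (x = 25*(-60) = -1500)
x + b(214) = -1500 + (39 - 6*214) = -1500 + (39 - 1284) = -1500 - 1245 = -2745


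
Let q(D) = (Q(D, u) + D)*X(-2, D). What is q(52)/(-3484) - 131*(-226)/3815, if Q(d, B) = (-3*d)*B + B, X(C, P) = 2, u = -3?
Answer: 49601297/6645730 ≈ 7.4636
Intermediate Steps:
Q(d, B) = B - 3*B*d (Q(d, B) = -3*B*d + B = B - 3*B*d)
q(D) = -6 + 20*D (q(D) = (-3*(1 - 3*D) + D)*2 = ((-3 + 9*D) + D)*2 = (-3 + 10*D)*2 = -6 + 20*D)
q(52)/(-3484) - 131*(-226)/3815 = (-6 + 20*52)/(-3484) - 131*(-226)/3815 = (-6 + 1040)*(-1/3484) + 29606*(1/3815) = 1034*(-1/3484) + 29606/3815 = -517/1742 + 29606/3815 = 49601297/6645730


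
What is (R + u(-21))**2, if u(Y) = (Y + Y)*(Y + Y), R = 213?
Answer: 3908529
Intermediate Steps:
u(Y) = 4*Y**2 (u(Y) = (2*Y)*(2*Y) = 4*Y**2)
(R + u(-21))**2 = (213 + 4*(-21)**2)**2 = (213 + 4*441)**2 = (213 + 1764)**2 = 1977**2 = 3908529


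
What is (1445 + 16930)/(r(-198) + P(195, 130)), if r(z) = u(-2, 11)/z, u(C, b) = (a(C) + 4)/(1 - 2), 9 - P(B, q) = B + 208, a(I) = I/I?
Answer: -3638250/78007 ≈ -46.640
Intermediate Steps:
a(I) = 1
P(B, q) = -199 - B (P(B, q) = 9 - (B + 208) = 9 - (208 + B) = 9 + (-208 - B) = -199 - B)
u(C, b) = -5 (u(C, b) = (1 + 4)/(1 - 2) = 5/(-1) = 5*(-1) = -5)
r(z) = -5/z
(1445 + 16930)/(r(-198) + P(195, 130)) = (1445 + 16930)/(-5/(-198) + (-199 - 1*195)) = 18375/(-5*(-1/198) + (-199 - 195)) = 18375/(5/198 - 394) = 18375/(-78007/198) = 18375*(-198/78007) = -3638250/78007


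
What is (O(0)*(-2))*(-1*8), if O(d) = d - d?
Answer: 0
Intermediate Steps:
O(d) = 0
(O(0)*(-2))*(-1*8) = (0*(-2))*(-1*8) = 0*(-8) = 0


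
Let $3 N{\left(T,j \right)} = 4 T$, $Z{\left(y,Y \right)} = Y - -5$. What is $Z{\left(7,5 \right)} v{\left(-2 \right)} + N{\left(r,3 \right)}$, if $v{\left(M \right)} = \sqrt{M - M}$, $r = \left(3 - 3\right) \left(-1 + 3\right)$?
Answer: $0$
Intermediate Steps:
$Z{\left(y,Y \right)} = 5 + Y$ ($Z{\left(y,Y \right)} = Y + 5 = 5 + Y$)
$r = 0$ ($r = 0 \cdot 2 = 0$)
$N{\left(T,j \right)} = \frac{4 T}{3}$
$v{\left(M \right)} = 0$ ($v{\left(M \right)} = \sqrt{0} = 0$)
$Z{\left(7,5 \right)} v{\left(-2 \right)} + N{\left(r,3 \right)} = \left(5 + 5\right) 0 + \frac{4}{3} \cdot 0 = 10 \cdot 0 + 0 = 0 + 0 = 0$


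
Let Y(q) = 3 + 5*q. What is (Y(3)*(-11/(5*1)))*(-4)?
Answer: 792/5 ≈ 158.40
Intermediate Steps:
(Y(3)*(-11/(5*1)))*(-4) = ((3 + 5*3)*(-11/(5*1)))*(-4) = ((3 + 15)*(-11/5))*(-4) = (18*(-11*⅕))*(-4) = (18*(-11/5))*(-4) = -198/5*(-4) = 792/5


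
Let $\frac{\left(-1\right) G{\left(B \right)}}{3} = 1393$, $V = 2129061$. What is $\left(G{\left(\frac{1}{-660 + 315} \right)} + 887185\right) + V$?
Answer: $3012067$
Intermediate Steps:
$G{\left(B \right)} = -4179$ ($G{\left(B \right)} = \left(-3\right) 1393 = -4179$)
$\left(G{\left(\frac{1}{-660 + 315} \right)} + 887185\right) + V = \left(-4179 + 887185\right) + 2129061 = 883006 + 2129061 = 3012067$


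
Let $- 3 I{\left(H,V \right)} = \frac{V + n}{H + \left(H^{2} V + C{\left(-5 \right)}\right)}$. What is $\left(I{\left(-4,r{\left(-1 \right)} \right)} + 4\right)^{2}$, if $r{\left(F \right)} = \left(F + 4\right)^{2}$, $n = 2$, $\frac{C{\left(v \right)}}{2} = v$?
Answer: $\frac{2399401}{152100} \approx 15.775$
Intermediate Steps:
$C{\left(v \right)} = 2 v$
$r{\left(F \right)} = \left(4 + F\right)^{2}$
$I{\left(H,V \right)} = - \frac{2 + V}{3 \left(-10 + H + V H^{2}\right)}$ ($I{\left(H,V \right)} = - \frac{\left(V + 2\right) \frac{1}{H + \left(H^{2} V + 2 \left(-5\right)\right)}}{3} = - \frac{\left(2 + V\right) \frac{1}{H + \left(V H^{2} - 10\right)}}{3} = - \frac{\left(2 + V\right) \frac{1}{H + \left(-10 + V H^{2}\right)}}{3} = - \frac{\left(2 + V\right) \frac{1}{-10 + H + V H^{2}}}{3} = - \frac{\frac{1}{-10 + H + V H^{2}} \left(2 + V\right)}{3} = - \frac{2 + V}{3 \left(-10 + H + V H^{2}\right)}$)
$\left(I{\left(-4,r{\left(-1 \right)} \right)} + 4\right)^{2} = \left(\frac{-2 - \left(4 - 1\right)^{2}}{3 \left(-10 - 4 + \left(4 - 1\right)^{2} \left(-4\right)^{2}\right)} + 4\right)^{2} = \left(\frac{-2 - 3^{2}}{3 \left(-10 - 4 + 3^{2} \cdot 16\right)} + 4\right)^{2} = \left(\frac{-2 - 9}{3 \left(-10 - 4 + 9 \cdot 16\right)} + 4\right)^{2} = \left(\frac{-2 - 9}{3 \left(-10 - 4 + 144\right)} + 4\right)^{2} = \left(\frac{1}{3} \cdot \frac{1}{130} \left(-11\right) + 4\right)^{2} = \left(- \frac{11}{390} + 4\right)^{2} = \left(\frac{1549}{390}\right)^{2} = \frac{2399401}{152100}$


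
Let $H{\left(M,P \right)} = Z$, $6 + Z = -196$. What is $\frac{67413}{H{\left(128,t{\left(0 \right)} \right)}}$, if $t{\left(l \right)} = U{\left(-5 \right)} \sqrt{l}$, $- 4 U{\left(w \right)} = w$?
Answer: $- \frac{67413}{202} \approx -333.73$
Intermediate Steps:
$U{\left(w \right)} = - \frac{w}{4}$
$t{\left(l \right)} = \frac{5 \sqrt{l}}{4}$ ($t{\left(l \right)} = \left(- \frac{1}{4}\right) \left(-5\right) \sqrt{l} = \frac{5 \sqrt{l}}{4}$)
$Z = -202$ ($Z = -6 - 196 = -202$)
$H{\left(M,P \right)} = -202$
$\frac{67413}{H{\left(128,t{\left(0 \right)} \right)}} = \frac{67413}{-202} = 67413 \left(- \frac{1}{202}\right) = - \frac{67413}{202}$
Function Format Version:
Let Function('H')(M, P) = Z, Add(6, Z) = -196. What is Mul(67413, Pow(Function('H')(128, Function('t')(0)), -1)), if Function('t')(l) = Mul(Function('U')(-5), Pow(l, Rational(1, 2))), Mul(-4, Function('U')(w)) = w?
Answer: Rational(-67413, 202) ≈ -333.73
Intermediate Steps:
Function('U')(w) = Mul(Rational(-1, 4), w)
Function('t')(l) = Mul(Rational(5, 4), Pow(l, Rational(1, 2))) (Function('t')(l) = Mul(Mul(Rational(-1, 4), -5), Pow(l, Rational(1, 2))) = Mul(Rational(5, 4), Pow(l, Rational(1, 2))))
Z = -202 (Z = Add(-6, -196) = -202)
Function('H')(M, P) = -202
Mul(67413, Pow(Function('H')(128, Function('t')(0)), -1)) = Mul(67413, Pow(-202, -1)) = Mul(67413, Rational(-1, 202)) = Rational(-67413, 202)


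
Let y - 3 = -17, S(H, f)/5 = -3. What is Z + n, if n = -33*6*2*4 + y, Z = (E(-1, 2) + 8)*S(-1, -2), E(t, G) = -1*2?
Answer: -1688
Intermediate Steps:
S(H, f) = -15 (S(H, f) = 5*(-3) = -15)
y = -14 (y = 3 - 17 = -14)
E(t, G) = -2
Z = -90 (Z = (-2 + 8)*(-15) = 6*(-15) = -90)
n = -1598 (n = -33*6*2*4 - 14 = -396*4 - 14 = -33*48 - 14 = -1584 - 14 = -1598)
Z + n = -90 - 1598 = -1688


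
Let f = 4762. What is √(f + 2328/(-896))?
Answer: √3731371/28 ≈ 68.988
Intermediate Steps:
√(f + 2328/(-896)) = √(4762 + 2328/(-896)) = √(4762 + 2328*(-1/896)) = √(4762 - 291/112) = √(533053/112) = √3731371/28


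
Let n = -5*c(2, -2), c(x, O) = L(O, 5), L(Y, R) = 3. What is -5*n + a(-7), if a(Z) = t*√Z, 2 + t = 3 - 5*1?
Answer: 75 - 4*I*√7 ≈ 75.0 - 10.583*I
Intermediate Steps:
c(x, O) = 3
t = -4 (t = -2 + (3 - 5*1) = -2 + (3 - 5) = -2 - 2 = -4)
a(Z) = -4*√Z
n = -15 (n = -5*3 = -15)
-5*n + a(-7) = -5*(-15) - 4*I*√7 = 75 - 4*I*√7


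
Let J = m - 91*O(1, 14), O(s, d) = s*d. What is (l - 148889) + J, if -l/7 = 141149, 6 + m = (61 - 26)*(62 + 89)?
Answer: -1132927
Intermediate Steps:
m = 5279 (m = -6 + (61 - 26)*(62 + 89) = -6 + 35*151 = -6 + 5285 = 5279)
O(s, d) = d*s
l = -988043 (l = -7*141149 = -988043)
J = 4005 (J = 5279 - 1274 = 4005)
(l - 148889) + J = (-988043 - 148889) + 4005 = -1136932 + 4005 = -1132927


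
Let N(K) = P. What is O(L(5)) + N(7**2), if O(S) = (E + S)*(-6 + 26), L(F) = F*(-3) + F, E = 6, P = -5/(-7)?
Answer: -555/7 ≈ -79.286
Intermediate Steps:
P = 5/7 (P = -5*(-1/7) = 5/7 ≈ 0.71429)
N(K) = 5/7
L(F) = -2*F (L(F) = -3*F + F = -2*F)
O(S) = 120 + 20*S (O(S) = (6 + S)*(-6 + 26) = (6 + S)*20 = 120 + 20*S)
O(L(5)) + N(7**2) = (120 + 20*(-2*5)) + 5/7 = (120 + 20*(-10)) + 5/7 = (120 - 200) + 5/7 = -80 + 5/7 = -555/7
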